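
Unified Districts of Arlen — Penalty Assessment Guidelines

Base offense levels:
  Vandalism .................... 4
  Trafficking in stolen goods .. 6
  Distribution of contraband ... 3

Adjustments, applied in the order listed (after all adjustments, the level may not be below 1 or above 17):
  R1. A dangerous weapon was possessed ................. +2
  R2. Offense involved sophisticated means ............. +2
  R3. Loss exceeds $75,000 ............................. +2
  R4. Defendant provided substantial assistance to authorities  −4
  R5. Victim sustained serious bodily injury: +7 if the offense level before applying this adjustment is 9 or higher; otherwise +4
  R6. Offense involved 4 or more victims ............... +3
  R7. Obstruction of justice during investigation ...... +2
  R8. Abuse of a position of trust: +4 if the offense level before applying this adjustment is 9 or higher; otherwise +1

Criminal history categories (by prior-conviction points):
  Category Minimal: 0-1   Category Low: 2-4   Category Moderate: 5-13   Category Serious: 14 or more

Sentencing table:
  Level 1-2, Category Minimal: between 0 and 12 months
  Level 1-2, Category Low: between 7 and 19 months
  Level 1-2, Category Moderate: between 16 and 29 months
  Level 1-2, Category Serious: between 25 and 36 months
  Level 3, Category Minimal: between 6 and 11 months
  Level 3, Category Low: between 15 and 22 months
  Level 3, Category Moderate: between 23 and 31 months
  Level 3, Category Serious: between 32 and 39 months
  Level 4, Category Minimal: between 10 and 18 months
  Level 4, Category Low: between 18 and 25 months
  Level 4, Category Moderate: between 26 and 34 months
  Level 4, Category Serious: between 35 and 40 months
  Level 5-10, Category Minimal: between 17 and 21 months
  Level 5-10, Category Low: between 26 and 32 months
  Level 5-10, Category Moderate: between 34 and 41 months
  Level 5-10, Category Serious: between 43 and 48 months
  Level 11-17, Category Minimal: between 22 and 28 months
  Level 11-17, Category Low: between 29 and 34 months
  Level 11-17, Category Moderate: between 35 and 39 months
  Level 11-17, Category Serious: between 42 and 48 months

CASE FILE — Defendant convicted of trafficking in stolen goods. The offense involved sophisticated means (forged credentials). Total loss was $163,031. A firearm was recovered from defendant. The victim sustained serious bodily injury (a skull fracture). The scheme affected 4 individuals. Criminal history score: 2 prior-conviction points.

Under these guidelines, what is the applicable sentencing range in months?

Base offense level for trafficking in stolen goods: 6.
R1 applies: 6 + 2 = 8.
R2 applies: 8 + 2 = 10.
R3 applies: 10 + 2 = 12.
R4 does not apply.
R5 applies (level before this adjustment is 12 ≥ 9, so +7): 12 + 7 = 19.
R6 applies: 19 + 3 = 22.
R7 does not apply.
Level 22 exceeds the maximum of 17; capped at 17.
Final offense level: 17.
Criminal history: 2 prior points → Category Low (2-4).
Level 17 falls in the 11-17 band.
Grid: Level 11-17 × Category Low = 29-34 months.

29-34 months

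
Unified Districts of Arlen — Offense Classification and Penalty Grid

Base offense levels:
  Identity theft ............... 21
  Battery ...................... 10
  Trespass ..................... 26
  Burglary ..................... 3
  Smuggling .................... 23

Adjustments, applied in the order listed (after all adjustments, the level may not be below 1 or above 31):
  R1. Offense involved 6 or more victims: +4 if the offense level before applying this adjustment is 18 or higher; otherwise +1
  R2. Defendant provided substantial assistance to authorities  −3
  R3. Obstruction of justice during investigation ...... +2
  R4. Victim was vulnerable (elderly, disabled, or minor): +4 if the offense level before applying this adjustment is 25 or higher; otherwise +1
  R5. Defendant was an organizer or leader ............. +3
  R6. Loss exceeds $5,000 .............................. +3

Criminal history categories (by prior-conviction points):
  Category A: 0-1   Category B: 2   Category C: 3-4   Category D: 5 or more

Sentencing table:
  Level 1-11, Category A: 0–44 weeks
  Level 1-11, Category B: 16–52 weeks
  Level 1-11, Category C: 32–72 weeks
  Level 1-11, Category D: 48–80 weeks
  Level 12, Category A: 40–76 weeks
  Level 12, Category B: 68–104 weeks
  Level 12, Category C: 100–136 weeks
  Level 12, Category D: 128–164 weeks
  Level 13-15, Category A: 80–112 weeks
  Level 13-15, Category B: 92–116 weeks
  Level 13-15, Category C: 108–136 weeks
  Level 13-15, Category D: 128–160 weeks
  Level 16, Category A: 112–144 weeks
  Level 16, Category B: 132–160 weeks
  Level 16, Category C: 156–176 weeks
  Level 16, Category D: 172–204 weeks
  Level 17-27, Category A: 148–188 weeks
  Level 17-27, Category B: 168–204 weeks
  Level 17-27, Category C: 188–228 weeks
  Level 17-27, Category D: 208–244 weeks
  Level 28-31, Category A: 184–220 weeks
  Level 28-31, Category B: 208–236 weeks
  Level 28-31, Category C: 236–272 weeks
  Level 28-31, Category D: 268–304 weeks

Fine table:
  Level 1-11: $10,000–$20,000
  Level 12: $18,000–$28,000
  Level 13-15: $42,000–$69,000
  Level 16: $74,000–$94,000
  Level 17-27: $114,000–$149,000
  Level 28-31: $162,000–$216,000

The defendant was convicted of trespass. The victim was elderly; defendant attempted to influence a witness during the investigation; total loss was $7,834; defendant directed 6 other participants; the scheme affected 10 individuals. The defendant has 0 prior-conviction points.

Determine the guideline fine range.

Base offense level for trespass: 26.
R1 applies (level before this adjustment is 26 ≥ 18, so +4): 26 + 4 = 30.
R3 applies: 30 + 2 = 32.
R4 applies (level before this adjustment is 32 ≥ 25, so +4): 32 + 4 = 36.
R5 applies: 36 + 3 = 39.
R6 applies: 39 + 3 = 42.
Level 42 exceeds the maximum of 31; capped at 31.
Final offense level: 31.
Level 31 falls in the 28-31 band.
Fine table: Level 28-31 → $162,000–$216,000.

$162,000–$216,000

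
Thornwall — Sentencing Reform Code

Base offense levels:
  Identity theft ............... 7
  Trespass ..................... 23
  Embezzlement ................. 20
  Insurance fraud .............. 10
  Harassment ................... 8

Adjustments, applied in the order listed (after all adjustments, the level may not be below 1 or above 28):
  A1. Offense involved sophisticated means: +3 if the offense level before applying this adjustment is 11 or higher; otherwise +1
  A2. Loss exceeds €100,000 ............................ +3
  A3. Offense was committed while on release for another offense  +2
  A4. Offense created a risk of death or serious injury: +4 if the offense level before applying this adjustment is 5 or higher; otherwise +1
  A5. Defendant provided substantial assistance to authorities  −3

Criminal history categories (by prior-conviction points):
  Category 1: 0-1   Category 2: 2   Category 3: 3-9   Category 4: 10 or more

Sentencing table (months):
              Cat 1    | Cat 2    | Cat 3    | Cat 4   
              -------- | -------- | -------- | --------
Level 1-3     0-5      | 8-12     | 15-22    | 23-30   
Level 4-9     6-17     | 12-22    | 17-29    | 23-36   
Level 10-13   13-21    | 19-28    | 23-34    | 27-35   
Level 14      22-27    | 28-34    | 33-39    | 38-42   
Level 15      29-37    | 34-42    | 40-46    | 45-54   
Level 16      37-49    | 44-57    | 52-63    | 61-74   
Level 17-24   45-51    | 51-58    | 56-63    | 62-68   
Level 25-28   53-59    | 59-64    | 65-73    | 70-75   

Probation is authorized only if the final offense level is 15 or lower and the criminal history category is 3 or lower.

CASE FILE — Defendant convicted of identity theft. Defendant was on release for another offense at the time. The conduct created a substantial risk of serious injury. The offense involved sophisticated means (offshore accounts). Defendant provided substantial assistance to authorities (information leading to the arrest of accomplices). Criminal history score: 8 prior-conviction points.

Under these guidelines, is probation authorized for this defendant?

Base offense level for identity theft: 7.
A1 applies (level before this adjustment is 7 < 11, so +1): 7 + 1 = 8.
A3 applies: 8 + 2 = 10.
A4 applies (level before this adjustment is 10 ≥ 5, so +4): 10 + 4 = 14.
A5 applies: 14 − 3 = 11.
Final offense level: 11.
Criminal history: 8 prior points → Category 3 (3-9).
Level 11 falls in the 10-13 band.
Grid: Level 10-13 × Category 3 = 23-34 months.
Probation check: level 11 ≤ 15 and category 3 ≤ 3 → eligible.

Yes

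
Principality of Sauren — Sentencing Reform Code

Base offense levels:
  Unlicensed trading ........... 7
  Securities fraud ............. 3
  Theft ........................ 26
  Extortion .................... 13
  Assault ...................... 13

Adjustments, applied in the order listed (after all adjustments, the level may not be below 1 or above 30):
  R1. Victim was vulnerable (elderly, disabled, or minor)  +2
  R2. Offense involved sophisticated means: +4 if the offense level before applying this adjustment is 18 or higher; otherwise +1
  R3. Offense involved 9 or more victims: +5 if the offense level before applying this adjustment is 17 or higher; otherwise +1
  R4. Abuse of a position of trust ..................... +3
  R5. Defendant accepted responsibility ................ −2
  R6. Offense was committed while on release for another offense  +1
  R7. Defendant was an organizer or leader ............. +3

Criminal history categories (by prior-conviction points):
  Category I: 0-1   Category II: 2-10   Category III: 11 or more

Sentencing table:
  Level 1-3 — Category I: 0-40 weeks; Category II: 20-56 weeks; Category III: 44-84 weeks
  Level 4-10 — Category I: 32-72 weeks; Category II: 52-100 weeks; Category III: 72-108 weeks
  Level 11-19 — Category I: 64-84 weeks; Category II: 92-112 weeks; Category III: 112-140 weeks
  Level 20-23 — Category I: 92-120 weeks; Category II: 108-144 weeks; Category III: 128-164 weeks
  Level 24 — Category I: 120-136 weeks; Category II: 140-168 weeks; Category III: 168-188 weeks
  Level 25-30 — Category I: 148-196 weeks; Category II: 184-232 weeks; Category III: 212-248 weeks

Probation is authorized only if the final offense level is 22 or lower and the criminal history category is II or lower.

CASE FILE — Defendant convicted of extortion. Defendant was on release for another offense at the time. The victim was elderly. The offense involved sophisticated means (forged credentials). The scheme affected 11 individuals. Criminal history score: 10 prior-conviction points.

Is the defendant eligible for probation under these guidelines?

Base offense level for extortion: 13.
R1 applies: 13 + 2 = 15.
R2 applies (level before this adjustment is 15 < 18, so +1): 15 + 1 = 16.
R3 applies (level before this adjustment is 16 < 17, so +1): 16 + 1 = 17.
R5 does not apply.
R6 applies: 17 + 1 = 18.
Final offense level: 18.
Criminal history: 10 prior points → Category II (2-10).
Level 18 falls in the 11-19 band.
Grid: Level 11-19 × Category II = 92-112 weeks.
Probation check: level 18 ≤ 22 and category II ≤ II → eligible.

Yes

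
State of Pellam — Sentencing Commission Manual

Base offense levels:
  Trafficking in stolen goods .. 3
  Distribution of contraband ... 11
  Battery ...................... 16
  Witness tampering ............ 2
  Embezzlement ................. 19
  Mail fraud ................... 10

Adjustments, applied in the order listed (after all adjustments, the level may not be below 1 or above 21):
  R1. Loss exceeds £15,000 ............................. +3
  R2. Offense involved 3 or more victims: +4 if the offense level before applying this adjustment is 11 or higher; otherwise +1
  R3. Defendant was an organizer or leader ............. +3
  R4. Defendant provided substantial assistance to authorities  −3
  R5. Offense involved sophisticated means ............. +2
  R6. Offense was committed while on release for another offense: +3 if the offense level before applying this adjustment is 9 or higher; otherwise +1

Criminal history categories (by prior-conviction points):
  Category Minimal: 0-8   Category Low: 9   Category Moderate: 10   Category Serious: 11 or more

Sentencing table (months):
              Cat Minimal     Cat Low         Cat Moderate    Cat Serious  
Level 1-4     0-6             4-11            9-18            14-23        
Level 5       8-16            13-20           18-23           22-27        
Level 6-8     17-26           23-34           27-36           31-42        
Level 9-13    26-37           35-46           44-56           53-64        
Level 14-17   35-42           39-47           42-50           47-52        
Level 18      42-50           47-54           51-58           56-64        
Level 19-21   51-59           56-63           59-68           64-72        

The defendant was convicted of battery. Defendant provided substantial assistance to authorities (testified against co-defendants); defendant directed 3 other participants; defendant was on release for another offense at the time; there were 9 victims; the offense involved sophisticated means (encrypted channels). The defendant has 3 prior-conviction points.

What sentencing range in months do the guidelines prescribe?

51-59 months

Base offense level for battery: 16.
R1 does not apply.
R2 applies (level before this adjustment is 16 ≥ 11, so +4): 16 + 4 = 20.
R3 applies: 20 + 3 = 23.
R4 applies: 23 − 3 = 20.
R5 applies: 20 + 2 = 22.
R6 applies (level before this adjustment is 22 ≥ 9, so +3): 22 + 3 = 25.
Level 25 exceeds the maximum of 21; capped at 21.
Final offense level: 21.
Criminal history: 3 prior points → Category Minimal (0-8).
Level 21 falls in the 19-21 band.
Grid: Level 19-21 × Category Minimal = 51-59 months.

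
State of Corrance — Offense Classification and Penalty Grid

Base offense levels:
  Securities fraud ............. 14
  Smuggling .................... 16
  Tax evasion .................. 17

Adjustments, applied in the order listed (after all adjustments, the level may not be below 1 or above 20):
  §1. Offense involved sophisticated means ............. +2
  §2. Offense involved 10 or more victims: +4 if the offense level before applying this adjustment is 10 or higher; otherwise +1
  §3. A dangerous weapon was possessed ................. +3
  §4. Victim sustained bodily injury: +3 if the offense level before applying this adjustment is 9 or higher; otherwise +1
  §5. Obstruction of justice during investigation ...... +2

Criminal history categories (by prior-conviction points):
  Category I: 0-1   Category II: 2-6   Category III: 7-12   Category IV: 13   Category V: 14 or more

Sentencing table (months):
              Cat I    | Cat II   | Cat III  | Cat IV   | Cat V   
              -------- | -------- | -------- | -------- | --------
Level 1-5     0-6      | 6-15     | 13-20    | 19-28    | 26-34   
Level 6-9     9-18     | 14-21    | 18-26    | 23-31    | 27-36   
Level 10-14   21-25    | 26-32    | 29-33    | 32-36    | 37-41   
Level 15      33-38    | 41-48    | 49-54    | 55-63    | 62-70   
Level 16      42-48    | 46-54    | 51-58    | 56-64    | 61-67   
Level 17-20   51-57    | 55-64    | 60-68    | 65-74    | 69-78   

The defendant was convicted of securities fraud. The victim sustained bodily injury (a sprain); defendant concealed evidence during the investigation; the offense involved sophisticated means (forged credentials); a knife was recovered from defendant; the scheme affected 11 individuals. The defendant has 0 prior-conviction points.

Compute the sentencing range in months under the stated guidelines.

51-57 months

Base offense level for securities fraud: 14.
§1 applies: 14 + 2 = 16.
§2 applies (level before this adjustment is 16 ≥ 10, so +4): 16 + 4 = 20.
§3 applies: 20 + 3 = 23.
§4 applies (level before this adjustment is 23 ≥ 9, so +3): 23 + 3 = 26.
§5 applies: 26 + 2 = 28.
Level 28 exceeds the maximum of 20; capped at 20.
Final offense level: 20.
Criminal history: 0 prior points → Category I (0-1).
Level 20 falls in the 17-20 band.
Grid: Level 17-20 × Category I = 51-57 months.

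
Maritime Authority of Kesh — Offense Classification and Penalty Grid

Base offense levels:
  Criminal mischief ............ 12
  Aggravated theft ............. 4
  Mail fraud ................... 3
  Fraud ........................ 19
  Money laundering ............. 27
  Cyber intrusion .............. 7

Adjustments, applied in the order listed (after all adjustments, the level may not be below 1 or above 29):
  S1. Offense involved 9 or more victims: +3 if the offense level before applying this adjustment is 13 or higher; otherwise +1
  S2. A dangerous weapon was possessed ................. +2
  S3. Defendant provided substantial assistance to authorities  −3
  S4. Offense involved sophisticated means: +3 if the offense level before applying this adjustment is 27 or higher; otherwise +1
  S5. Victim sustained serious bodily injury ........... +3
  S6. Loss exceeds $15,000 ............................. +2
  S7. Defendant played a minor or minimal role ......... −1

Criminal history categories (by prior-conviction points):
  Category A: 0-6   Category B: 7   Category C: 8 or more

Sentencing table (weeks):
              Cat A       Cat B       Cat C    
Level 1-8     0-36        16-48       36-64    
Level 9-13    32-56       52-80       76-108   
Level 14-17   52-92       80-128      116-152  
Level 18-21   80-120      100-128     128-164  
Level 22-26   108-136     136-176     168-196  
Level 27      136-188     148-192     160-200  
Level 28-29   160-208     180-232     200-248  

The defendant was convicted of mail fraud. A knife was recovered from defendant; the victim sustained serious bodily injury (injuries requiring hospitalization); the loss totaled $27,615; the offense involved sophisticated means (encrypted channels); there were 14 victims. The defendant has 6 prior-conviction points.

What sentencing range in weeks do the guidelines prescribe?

32-56 weeks

Base offense level for mail fraud: 3.
S1 applies (level before this adjustment is 3 < 13, so +1): 3 + 1 = 4.
S2 applies: 4 + 2 = 6.
S4 applies (level before this adjustment is 6 < 27, so +1): 6 + 1 = 7.
S5 applies: 7 + 3 = 10.
S6 applies: 10 + 2 = 12.
Final offense level: 12.
Criminal history: 6 prior points → Category A (0-6).
Level 12 falls in the 9-13 band.
Grid: Level 9-13 × Category A = 32-56 weeks.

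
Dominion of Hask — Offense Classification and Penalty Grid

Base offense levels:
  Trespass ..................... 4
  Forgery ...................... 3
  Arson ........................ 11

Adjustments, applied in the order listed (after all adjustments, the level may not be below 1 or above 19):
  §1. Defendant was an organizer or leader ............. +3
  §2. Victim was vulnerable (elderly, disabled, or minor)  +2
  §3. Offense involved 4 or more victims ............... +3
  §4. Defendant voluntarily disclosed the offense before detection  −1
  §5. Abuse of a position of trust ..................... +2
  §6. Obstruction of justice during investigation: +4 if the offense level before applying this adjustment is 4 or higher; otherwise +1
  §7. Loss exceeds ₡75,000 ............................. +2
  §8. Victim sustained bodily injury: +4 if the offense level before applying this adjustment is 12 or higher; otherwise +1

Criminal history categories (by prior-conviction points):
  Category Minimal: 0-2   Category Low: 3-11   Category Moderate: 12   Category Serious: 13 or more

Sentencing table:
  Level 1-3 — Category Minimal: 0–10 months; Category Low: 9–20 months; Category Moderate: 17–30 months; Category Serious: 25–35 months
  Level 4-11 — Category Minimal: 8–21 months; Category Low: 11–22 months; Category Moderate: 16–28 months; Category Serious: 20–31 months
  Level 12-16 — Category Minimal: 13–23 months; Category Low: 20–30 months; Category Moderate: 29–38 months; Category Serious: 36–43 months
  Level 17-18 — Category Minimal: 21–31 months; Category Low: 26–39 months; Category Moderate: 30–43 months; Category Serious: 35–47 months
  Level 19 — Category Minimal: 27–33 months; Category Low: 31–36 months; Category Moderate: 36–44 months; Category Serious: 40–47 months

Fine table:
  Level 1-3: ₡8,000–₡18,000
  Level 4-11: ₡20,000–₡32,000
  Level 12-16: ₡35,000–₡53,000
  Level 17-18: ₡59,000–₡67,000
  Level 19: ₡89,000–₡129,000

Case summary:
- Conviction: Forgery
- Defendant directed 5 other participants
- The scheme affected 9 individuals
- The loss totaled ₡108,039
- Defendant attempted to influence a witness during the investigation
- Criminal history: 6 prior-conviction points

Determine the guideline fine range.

Base offense level for forgery: 3.
§1 applies: 3 + 3 = 6.
§3 applies: 6 + 3 = 9.
§6 applies (level before this adjustment is 9 ≥ 4, so +4): 9 + 4 = 13.
§7 applies: 13 + 2 = 15.
Final offense level: 15.
Level 15 falls in the 12-16 band.
Fine table: Level 12-16 → ₡35,000–₡53,000.

₡35,000–₡53,000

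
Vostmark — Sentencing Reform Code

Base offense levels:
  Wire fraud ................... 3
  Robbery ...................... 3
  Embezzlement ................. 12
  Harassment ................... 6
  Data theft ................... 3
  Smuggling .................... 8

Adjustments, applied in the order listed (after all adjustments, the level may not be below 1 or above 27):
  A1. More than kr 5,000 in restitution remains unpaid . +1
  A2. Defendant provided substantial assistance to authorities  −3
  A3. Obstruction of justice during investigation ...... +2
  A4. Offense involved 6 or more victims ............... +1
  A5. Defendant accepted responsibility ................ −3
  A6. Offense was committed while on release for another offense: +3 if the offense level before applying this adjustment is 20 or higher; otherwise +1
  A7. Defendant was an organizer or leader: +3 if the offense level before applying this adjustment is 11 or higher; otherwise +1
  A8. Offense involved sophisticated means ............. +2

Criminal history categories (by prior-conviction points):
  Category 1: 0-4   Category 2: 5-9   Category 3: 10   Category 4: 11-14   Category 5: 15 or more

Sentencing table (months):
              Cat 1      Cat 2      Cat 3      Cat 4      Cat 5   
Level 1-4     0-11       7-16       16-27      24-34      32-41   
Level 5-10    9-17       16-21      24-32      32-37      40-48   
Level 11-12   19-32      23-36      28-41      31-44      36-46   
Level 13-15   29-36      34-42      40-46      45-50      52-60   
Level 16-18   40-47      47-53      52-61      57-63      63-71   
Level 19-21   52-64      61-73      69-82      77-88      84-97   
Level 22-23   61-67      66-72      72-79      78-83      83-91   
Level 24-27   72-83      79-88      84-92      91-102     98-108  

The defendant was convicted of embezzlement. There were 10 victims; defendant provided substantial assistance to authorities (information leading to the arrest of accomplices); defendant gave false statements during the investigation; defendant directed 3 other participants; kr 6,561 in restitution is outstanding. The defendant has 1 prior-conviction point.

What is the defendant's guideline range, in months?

40-47 months

Base offense level for embezzlement: 12.
A1 applies: 12 + 1 = 13.
A2 applies: 13 − 3 = 10.
A3 applies: 10 + 2 = 12.
A4 applies: 12 + 1 = 13.
A7 applies (level before this adjustment is 13 ≥ 11, so +3): 13 + 3 = 16.
A8 does not apply.
Final offense level: 16.
Criminal history: 1 prior point → Category 1 (0-4).
Level 16 falls in the 16-18 band.
Grid: Level 16-18 × Category 1 = 40-47 months.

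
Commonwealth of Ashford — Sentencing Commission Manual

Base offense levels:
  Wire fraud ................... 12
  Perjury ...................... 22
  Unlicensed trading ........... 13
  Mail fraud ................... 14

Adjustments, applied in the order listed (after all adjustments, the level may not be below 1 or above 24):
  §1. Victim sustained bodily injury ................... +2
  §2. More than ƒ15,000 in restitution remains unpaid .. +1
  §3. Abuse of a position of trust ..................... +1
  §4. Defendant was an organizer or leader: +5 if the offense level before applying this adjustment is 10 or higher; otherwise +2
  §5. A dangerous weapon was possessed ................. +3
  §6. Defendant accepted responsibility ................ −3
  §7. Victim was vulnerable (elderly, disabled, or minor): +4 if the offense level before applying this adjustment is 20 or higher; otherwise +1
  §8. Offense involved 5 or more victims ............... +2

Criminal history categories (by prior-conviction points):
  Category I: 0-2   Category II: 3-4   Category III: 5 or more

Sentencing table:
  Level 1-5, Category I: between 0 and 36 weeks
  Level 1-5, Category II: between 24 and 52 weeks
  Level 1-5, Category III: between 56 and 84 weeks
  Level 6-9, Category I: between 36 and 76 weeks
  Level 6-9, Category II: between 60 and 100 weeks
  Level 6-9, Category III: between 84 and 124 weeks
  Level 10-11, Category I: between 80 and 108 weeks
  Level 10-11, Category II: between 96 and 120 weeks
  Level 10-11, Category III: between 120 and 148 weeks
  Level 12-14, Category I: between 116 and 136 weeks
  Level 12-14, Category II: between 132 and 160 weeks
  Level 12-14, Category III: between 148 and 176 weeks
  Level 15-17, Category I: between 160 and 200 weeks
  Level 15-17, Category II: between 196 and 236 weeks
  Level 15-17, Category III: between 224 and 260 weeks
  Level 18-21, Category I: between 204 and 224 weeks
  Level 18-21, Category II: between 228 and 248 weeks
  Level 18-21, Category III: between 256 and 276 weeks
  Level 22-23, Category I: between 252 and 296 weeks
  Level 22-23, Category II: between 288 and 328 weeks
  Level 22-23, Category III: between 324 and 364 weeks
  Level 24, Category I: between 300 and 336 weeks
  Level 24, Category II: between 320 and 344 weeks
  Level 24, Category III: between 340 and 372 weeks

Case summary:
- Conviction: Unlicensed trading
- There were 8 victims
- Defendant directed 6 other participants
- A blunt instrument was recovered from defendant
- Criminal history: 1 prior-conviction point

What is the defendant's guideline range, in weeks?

Base offense level for unlicensed trading: 13.
§1 does not apply.
§2 does not apply.
§3 does not apply.
§4 applies (level before this adjustment is 13 ≥ 10, so +5): 13 + 5 = 18.
§5 applies: 18 + 3 = 21.
§6 does not apply.
§8 applies: 21 + 2 = 23.
Final offense level: 23.
Criminal history: 1 prior point → Category I (0-2).
Level 23 falls in the 22-23 band.
Grid: Level 22-23 × Category I = 252-296 weeks.

252-296 weeks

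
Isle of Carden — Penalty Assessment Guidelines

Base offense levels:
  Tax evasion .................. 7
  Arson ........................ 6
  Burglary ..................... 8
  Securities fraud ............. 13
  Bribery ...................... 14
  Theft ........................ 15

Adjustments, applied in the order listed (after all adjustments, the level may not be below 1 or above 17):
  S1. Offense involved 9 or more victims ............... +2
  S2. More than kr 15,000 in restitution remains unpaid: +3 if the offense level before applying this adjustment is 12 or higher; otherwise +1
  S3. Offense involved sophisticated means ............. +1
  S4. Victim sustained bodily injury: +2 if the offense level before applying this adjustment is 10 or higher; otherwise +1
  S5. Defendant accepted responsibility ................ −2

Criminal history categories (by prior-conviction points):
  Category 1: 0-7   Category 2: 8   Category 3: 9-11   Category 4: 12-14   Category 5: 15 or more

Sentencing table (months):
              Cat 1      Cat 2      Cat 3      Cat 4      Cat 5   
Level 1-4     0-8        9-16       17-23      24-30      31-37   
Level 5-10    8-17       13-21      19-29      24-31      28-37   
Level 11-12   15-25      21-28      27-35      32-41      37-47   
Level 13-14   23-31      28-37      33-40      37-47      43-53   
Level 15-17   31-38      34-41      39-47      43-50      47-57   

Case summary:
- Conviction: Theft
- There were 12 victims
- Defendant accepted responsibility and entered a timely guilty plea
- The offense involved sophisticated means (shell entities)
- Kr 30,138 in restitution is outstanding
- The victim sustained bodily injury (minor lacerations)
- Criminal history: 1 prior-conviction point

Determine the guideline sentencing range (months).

31-38 months

Base offense level for theft: 15.
S1 applies: 15 + 2 = 17.
S2 applies (level before this adjustment is 17 ≥ 12, so +3): 17 + 3 = 20.
S3 applies: 20 + 1 = 21.
S4 applies (level before this adjustment is 21 ≥ 10, so +2): 21 + 2 = 23.
S5 applies: 23 − 2 = 21.
Level 21 exceeds the maximum of 17; capped at 17.
Final offense level: 17.
Criminal history: 1 prior point → Category 1 (0-7).
Level 17 falls in the 15-17 band.
Grid: Level 15-17 × Category 1 = 31-38 months.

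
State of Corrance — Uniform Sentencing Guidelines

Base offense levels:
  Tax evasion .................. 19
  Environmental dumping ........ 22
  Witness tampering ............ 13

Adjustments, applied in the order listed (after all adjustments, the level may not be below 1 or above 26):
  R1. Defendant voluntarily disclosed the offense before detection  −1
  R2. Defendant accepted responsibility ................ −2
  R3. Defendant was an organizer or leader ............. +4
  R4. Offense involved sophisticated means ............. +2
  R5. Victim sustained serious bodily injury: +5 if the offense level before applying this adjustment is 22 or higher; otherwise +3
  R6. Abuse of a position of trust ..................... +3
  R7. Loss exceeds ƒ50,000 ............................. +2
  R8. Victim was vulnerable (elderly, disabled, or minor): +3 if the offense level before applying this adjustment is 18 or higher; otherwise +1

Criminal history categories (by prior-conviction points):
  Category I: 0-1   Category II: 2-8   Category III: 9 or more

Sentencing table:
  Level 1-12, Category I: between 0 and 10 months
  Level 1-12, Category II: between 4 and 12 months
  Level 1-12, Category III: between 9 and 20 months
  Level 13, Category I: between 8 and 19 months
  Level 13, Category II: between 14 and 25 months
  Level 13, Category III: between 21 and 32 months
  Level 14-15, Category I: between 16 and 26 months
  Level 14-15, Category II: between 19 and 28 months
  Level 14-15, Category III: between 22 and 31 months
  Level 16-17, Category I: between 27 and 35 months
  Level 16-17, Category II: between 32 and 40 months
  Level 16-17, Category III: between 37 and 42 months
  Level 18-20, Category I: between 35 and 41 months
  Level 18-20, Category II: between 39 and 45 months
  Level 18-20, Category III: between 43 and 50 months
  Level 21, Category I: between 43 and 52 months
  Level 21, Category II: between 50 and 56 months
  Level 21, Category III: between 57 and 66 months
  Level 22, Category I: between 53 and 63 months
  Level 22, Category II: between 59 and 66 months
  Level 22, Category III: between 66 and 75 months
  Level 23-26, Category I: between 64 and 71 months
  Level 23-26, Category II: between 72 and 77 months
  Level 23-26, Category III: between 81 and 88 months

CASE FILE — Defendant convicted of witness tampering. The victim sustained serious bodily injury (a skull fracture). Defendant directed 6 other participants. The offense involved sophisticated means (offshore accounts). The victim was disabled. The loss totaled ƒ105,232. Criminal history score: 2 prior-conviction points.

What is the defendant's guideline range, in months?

Base offense level for witness tampering: 13.
R3 applies: 13 + 4 = 17.
R4 applies: 17 + 2 = 19.
R5 applies (level before this adjustment is 19 < 22, so +3): 19 + 3 = 22.
R6 does not apply.
R7 applies: 22 + 2 = 24.
R8 applies (level before this adjustment is 24 ≥ 18, so +3): 24 + 3 = 27.
Level 27 exceeds the maximum of 26; capped at 26.
Final offense level: 26.
Criminal history: 2 prior points → Category II (2-8).
Level 26 falls in the 23-26 band.
Grid: Level 23-26 × Category II = 72-77 months.

72-77 months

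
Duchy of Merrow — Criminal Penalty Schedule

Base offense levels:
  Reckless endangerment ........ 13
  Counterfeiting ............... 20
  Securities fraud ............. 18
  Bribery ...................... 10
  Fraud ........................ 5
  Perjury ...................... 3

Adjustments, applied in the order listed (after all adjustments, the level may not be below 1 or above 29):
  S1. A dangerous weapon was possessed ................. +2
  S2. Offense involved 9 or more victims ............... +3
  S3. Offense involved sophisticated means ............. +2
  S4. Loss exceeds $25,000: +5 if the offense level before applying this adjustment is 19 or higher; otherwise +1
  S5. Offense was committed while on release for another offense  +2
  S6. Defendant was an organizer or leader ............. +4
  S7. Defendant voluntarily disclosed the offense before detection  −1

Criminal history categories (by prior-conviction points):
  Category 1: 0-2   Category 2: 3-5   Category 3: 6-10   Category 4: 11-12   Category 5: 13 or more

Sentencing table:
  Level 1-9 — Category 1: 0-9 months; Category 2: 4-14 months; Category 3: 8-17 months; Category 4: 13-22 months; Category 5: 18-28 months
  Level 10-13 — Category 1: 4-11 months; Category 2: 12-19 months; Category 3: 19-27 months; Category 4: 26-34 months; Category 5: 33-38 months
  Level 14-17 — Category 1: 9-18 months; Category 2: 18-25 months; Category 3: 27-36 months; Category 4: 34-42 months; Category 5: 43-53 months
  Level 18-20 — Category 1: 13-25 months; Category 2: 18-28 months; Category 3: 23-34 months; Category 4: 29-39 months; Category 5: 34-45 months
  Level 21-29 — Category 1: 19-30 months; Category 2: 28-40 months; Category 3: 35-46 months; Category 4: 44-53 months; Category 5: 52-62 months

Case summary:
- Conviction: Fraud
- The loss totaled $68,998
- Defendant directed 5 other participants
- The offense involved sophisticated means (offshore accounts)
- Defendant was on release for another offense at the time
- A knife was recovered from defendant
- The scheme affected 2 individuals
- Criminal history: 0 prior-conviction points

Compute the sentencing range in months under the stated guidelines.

9-18 months

Base offense level for fraud: 5.
S1 applies: 5 + 2 = 7.
S3 applies: 7 + 2 = 9.
S4 applies (level before this adjustment is 9 < 19, so +1): 9 + 1 = 10.
S5 applies: 10 + 2 = 12.
S6 applies: 12 + 4 = 16.
Final offense level: 16.
Criminal history: 0 prior points → Category 1 (0-2).
Level 16 falls in the 14-17 band.
Grid: Level 14-17 × Category 1 = 9-18 months.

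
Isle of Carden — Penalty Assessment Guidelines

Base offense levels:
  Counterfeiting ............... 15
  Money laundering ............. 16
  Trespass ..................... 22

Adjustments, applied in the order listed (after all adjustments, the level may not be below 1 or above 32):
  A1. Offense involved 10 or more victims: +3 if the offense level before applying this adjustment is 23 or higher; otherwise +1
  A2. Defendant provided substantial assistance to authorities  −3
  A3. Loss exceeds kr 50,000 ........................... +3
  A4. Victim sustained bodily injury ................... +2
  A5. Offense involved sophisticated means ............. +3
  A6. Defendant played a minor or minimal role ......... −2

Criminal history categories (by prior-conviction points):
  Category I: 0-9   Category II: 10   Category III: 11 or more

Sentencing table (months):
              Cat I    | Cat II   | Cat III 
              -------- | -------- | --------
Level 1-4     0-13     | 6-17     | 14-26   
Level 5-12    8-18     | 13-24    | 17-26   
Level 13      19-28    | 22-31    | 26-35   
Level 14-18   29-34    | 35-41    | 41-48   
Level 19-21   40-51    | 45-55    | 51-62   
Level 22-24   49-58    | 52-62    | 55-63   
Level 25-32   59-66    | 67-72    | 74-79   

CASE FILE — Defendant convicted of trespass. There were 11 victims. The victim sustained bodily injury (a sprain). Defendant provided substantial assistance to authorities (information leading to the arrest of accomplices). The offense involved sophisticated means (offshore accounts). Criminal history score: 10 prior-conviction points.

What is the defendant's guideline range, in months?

67-72 months

Base offense level for trespass: 22.
A1 applies (level before this adjustment is 22 < 23, so +1): 22 + 1 = 23.
A2 applies: 23 − 3 = 20.
A3 does not apply.
A4 applies: 20 + 2 = 22.
A5 applies: 22 + 3 = 25.
Final offense level: 25.
Criminal history: 10 prior points → Category II (10).
Level 25 falls in the 25-32 band.
Grid: Level 25-32 × Category II = 67-72 months.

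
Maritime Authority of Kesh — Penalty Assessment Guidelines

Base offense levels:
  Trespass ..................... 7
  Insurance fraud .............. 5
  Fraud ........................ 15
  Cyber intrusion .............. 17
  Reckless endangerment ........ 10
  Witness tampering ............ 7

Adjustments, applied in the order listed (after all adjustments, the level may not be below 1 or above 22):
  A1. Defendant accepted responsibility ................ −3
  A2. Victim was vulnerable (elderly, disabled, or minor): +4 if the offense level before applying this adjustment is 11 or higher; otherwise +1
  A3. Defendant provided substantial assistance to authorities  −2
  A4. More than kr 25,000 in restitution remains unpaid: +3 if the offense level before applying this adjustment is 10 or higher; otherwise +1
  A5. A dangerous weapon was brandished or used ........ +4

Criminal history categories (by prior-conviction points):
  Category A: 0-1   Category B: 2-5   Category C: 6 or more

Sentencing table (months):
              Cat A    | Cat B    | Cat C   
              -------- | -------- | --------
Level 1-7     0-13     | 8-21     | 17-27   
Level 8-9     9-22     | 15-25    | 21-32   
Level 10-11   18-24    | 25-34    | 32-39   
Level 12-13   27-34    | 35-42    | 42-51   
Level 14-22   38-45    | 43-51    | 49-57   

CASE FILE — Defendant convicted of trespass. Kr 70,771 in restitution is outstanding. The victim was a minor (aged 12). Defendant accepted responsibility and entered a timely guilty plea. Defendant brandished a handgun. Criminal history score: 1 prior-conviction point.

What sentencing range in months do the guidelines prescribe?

18-24 months

Base offense level for trespass: 7.
A1 applies: 7 − 3 = 4.
A2 applies (level before this adjustment is 4 < 11, so +1): 4 + 1 = 5.
A4 applies (level before this adjustment is 5 < 10, so +1): 5 + 1 = 6.
A5 applies: 6 + 4 = 10.
Final offense level: 10.
Criminal history: 1 prior point → Category A (0-1).
Level 10 falls in the 10-11 band.
Grid: Level 10-11 × Category A = 18-24 months.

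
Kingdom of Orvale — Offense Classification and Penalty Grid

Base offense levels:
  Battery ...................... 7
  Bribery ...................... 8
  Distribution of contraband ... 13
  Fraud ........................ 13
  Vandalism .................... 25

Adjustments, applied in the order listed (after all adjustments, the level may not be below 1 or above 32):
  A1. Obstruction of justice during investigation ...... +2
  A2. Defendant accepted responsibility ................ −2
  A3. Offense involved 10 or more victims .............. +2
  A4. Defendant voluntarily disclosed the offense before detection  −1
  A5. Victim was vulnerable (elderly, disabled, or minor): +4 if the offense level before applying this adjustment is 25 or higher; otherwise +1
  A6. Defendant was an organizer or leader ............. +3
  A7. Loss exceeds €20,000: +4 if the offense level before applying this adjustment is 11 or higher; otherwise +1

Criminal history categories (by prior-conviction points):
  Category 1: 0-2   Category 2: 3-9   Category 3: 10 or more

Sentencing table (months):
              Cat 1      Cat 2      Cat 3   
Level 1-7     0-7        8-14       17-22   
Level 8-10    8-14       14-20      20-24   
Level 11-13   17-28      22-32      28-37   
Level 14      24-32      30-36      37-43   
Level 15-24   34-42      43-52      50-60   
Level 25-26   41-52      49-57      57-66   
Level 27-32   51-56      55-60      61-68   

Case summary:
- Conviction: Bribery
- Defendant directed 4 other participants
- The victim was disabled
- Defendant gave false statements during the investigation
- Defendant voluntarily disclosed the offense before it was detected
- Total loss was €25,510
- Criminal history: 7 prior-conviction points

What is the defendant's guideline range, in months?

43-52 months

Base offense level for bribery: 8.
A1 applies: 8 + 2 = 10.
A4 applies: 10 − 1 = 9.
A5 applies (level before this adjustment is 9 < 25, so +1): 9 + 1 = 10.
A6 applies: 10 + 3 = 13.
A7 applies (level before this adjustment is 13 ≥ 11, so +4): 13 + 4 = 17.
Final offense level: 17.
Criminal history: 7 prior points → Category 2 (3-9).
Level 17 falls in the 15-24 band.
Grid: Level 15-24 × Category 2 = 43-52 months.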